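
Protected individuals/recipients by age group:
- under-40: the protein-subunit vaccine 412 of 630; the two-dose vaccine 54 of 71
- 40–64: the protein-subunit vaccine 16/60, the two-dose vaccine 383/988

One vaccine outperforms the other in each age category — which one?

the two-dose vaccine

Under-40: the protein-subunit vaccine 412/630 = 65.4%, the two-dose vaccine 54/71 = 76.1% → the two-dose vaccine
40–64: the protein-subunit vaccine 16/60 = 26.7%, the two-dose vaccine 383/988 = 38.8% → the two-dose vaccine
The two-dose vaccine has the higher rate in both groups.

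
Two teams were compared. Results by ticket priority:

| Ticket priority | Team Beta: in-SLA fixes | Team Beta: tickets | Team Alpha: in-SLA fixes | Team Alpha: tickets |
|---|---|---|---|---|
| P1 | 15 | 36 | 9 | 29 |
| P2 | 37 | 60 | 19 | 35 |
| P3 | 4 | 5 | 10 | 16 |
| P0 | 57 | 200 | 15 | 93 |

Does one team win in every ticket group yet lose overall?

P1: Team Beta 15/36 = 41.7%, Team Alpha 9/29 = 31.0% → Team Beta
P2: Team Beta 37/60 = 61.7%, Team Alpha 19/35 = 54.3% → Team Beta
P3: Team Beta 4/5 = 80.0%, Team Alpha 10/16 = 62.5% → Team Beta
P0: Team Beta 57/200 = 28.5%, Team Alpha 15/93 = 16.1% → Team Beta
Overall: Team Beta 113/301 = 37.5%, Team Alpha 53/173 = 30.6% → Team Beta
Team Beta wins overall and in every ticket group — no reversal.

No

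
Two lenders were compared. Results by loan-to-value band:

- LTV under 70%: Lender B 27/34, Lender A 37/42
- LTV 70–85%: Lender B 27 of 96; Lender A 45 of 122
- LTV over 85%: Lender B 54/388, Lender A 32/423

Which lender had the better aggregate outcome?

Lender B

LTV under 70%: Lender B 27/34 = 79.4%, Lender A 37/42 = 88.1% → Lender A
LTV 70–85%: Lender B 27/96 = 28.1%, Lender A 45/122 = 36.9% → Lender A
LTV over 85%: Lender B 54/388 = 13.9%, Lender A 32/423 = 7.6% → Lender B
Overall: Lender B 108/518 = 20.8%, Lender A 114/587 = 19.4% → Lender B
(Neither sweeps every loan-to-value group, but Lender B has the higher pooled rate.)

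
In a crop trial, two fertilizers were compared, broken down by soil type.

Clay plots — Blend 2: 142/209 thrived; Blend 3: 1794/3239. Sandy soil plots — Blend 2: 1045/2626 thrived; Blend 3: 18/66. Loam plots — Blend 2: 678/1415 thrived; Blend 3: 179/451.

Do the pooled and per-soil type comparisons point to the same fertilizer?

Clay: Blend 2 142/209 = 67.9%, Blend 3 1794/3239 = 55.4% → Blend 2
Sandy soil: Blend 2 1045/2626 = 39.8%, Blend 3 18/66 = 27.3% → Blend 2
Loam: Blend 2 678/1415 = 47.9%, Blend 3 179/451 = 39.7% → Blend 2
Overall: Blend 2 1865/4250 = 43.9%, Blend 3 1991/3756 = 53.0% → Blend 3
Blend 2 wins each soil group but Blend 3 wins overall — the comparison reverses. Blend 2's plots skew toward sandy soil, which has a lower base rate.

No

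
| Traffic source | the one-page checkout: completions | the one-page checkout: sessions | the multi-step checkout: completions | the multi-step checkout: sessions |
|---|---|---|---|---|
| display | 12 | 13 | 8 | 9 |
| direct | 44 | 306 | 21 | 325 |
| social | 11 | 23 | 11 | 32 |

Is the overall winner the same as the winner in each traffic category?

Yes

Display: the one-page checkout 12/13 = 92.3%, the multi-step checkout 8/9 = 88.9% → the one-page checkout
Direct: the one-page checkout 44/306 = 14.4%, the multi-step checkout 21/325 = 6.5% → the one-page checkout
Social: the one-page checkout 11/23 = 47.8%, the multi-step checkout 11/32 = 34.4% → the one-page checkout
Overall: the one-page checkout 67/342 = 19.6%, the multi-step checkout 40/366 = 10.9% → the one-page checkout
The one-page checkout wins overall and in every traffic group — no reversal.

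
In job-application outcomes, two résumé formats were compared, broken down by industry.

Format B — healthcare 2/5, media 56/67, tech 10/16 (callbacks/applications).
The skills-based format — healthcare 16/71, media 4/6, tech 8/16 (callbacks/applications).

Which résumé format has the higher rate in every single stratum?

Format B

Healthcare: Format B 2/5 = 40.0%, the skills-based format 16/71 = 22.5% → Format B
Media: Format B 56/67 = 83.6%, the skills-based format 4/6 = 66.7% → Format B
Tech: Format B 10/16 = 62.5%, the skills-based format 8/16 = 50.0% → Format B
Format B has the higher rate in all 3 groups.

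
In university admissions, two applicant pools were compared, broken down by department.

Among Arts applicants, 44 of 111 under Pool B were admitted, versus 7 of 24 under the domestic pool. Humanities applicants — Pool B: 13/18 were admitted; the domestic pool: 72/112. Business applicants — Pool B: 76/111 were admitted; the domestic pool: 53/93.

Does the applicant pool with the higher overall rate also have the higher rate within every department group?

Arts: Pool B 44/111 = 39.6%, the domestic pool 7/24 = 29.2% → Pool B
Humanities: Pool B 13/18 = 72.2%, the domestic pool 72/112 = 64.3% → Pool B
Business: Pool B 76/111 = 68.5%, the domestic pool 53/93 = 57.0% → Pool B
Overall: Pool B 133/240 = 55.4%, the domestic pool 132/229 = 57.6% → the domestic pool
Pool B wins each department group but the domestic pool wins overall — the comparison reverses. Pool B's applicants skew toward Arts, which has a lower base rate.

No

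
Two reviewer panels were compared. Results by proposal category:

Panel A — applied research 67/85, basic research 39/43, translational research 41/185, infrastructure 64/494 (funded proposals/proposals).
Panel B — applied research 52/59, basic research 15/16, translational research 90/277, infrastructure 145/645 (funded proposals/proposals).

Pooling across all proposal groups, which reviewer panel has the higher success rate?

Applied research: Panel A 67/85 = 78.8%, Panel B 52/59 = 88.1% → Panel B
Basic research: Panel A 39/43 = 90.7%, Panel B 15/16 = 93.8% → Panel B
Translational research: Panel A 41/185 = 22.2%, Panel B 90/277 = 32.5% → Panel B
Infrastructure: Panel A 64/494 = 13.0%, Panel B 145/645 = 22.5% → Panel B
Overall: Panel A 211/807 = 26.1%, Panel B 302/997 = 30.3% → Panel B

Panel B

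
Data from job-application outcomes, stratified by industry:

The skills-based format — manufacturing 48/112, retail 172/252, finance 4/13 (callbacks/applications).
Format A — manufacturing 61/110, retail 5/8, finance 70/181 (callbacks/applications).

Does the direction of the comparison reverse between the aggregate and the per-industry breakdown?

Manufacturing: the skills-based format 48/112 = 42.9%, Format A 61/110 = 55.5% → Format A
Retail: the skills-based format 172/252 = 68.3%, Format A 5/8 = 62.5% → the skills-based format
Finance: the skills-based format 4/13 = 30.8%, Format A 70/181 = 38.7% → Format A
Overall: the skills-based format 224/377 = 59.4%, Format A 136/299 = 45.5% → the skills-based format
Neither sweeps: the skills-based format wins 1 of 3 groups, Format A wins 2. The skills-based format wins overall but not every group — no Simpson reversal.

No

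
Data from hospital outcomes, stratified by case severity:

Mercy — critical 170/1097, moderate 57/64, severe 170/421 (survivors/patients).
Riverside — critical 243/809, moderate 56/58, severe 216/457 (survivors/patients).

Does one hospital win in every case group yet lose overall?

Critical: Mercy 170/1097 = 15.5%, Riverside 243/809 = 30.0% → Riverside
Moderate: Mercy 57/64 = 89.1%, Riverside 56/58 = 96.6% → Riverside
Severe: Mercy 170/421 = 40.4%, Riverside 216/457 = 47.3% → Riverside
Overall: Mercy 397/1582 = 25.1%, Riverside 515/1324 = 38.9% → Riverside
Riverside wins overall and in every case group — no reversal.

No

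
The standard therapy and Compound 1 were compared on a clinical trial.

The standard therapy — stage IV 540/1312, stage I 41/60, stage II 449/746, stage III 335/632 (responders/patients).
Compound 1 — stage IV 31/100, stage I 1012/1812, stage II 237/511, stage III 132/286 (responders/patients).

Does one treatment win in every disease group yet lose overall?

Stage IV: the standard therapy 540/1312 = 41.2%, Compound 1 31/100 = 31.0% → the standard therapy
Stage I: the standard therapy 41/60 = 68.3%, Compound 1 1012/1812 = 55.8% → the standard therapy
Stage II: the standard therapy 449/746 = 60.2%, Compound 1 237/511 = 46.4% → the standard therapy
Stage III: the standard therapy 335/632 = 53.0%, Compound 1 132/286 = 46.2% → the standard therapy
Overall: the standard therapy 1365/2750 = 49.6%, Compound 1 1412/2709 = 52.1% → Compound 1
The standard therapy wins each disease group but Compound 1 wins overall — the comparison reverses. The standard therapy's patients skew toward stage IV, which has a lower base rate.

Yes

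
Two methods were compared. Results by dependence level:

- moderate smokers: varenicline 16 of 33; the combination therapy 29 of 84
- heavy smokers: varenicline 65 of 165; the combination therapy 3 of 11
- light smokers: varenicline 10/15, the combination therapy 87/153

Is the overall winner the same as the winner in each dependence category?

No

Moderate smokers: varenicline 16/33 = 48.5%, the combination therapy 29/84 = 34.5% → varenicline
Heavy smokers: varenicline 65/165 = 39.4%, the combination therapy 3/11 = 27.3% → varenicline
Light smokers: varenicline 10/15 = 66.7%, the combination therapy 87/153 = 56.9% → varenicline
Overall: varenicline 91/213 = 42.7%, the combination therapy 119/248 = 48.0% → the combination therapy
Varenicline wins each dependence group but the combination therapy wins overall — the comparison reverses. Varenicline's participants skew toward heavy smokers, which has a lower base rate.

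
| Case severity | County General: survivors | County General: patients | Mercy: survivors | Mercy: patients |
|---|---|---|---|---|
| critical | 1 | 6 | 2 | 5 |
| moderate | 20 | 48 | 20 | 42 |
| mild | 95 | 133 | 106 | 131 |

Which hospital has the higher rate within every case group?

Critical: County General 1/6 = 16.7%, Mercy 2/5 = 40.0% → Mercy
Moderate: County General 20/48 = 41.7%, Mercy 20/42 = 47.6% → Mercy
Mild: County General 95/133 = 71.4%, Mercy 106/131 = 80.9% → Mercy
Mercy has the higher rate in all 3 groups.

Mercy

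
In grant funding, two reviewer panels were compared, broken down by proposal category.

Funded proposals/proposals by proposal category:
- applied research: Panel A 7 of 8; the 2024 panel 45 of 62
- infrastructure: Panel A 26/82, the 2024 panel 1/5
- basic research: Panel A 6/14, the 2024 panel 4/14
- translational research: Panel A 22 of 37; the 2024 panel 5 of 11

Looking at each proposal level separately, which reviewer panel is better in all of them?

Applied research: Panel A 7/8 = 87.5%, the 2024 panel 45/62 = 72.6% → Panel A
Infrastructure: Panel A 26/82 = 31.7%, the 2024 panel 1/5 = 20.0% → Panel A
Basic research: Panel A 6/14 = 42.9%, the 2024 panel 4/14 = 28.6% → Panel A
Translational research: Panel A 22/37 = 59.5%, the 2024 panel 5/11 = 45.5% → Panel A
Panel A has the higher rate in all 4 groups.

Panel A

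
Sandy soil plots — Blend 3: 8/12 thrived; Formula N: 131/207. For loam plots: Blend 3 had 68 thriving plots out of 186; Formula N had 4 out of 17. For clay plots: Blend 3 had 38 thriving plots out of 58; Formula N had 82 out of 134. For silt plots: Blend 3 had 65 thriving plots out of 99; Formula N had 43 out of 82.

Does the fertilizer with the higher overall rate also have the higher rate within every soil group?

Sandy soil: Blend 3 8/12 = 66.7%, Formula N 131/207 = 63.3% → Blend 3
Loam: Blend 3 68/186 = 36.6%, Formula N 4/17 = 23.5% → Blend 3
Clay: Blend 3 38/58 = 65.5%, Formula N 82/134 = 61.2% → Blend 3
Silt: Blend 3 65/99 = 65.7%, Formula N 43/82 = 52.4% → Blend 3
Overall: Blend 3 179/355 = 50.4%, Formula N 260/440 = 59.1% → Formula N
Blend 3 wins each soil group but Formula N wins overall — the comparison reverses. Blend 3's plots skew toward loam, which has a lower base rate.

No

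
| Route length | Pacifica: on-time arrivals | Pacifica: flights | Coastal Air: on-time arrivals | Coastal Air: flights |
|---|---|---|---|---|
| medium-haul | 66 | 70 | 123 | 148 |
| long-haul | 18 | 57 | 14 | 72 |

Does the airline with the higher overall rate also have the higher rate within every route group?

Medium-haul: Pacifica 66/70 = 94.3%, Coastal Air 123/148 = 83.1% → Pacifica
Long-haul: Pacifica 18/57 = 31.6%, Coastal Air 14/72 = 19.4% → Pacifica
Overall: Pacifica 84/127 = 66.1%, Coastal Air 137/220 = 62.3% → Pacifica
Pacifica wins overall and in every route group — no reversal.

Yes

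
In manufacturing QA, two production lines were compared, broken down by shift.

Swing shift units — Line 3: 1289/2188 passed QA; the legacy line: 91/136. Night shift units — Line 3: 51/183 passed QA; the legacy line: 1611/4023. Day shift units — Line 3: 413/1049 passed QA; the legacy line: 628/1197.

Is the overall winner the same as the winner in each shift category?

Swing shift: Line 3 1289/2188 = 58.9%, the legacy line 91/136 = 66.9% → the legacy line
Night shift: Line 3 51/183 = 27.9%, the legacy line 1611/4023 = 40.0% → the legacy line
Day shift: Line 3 413/1049 = 39.4%, the legacy line 628/1197 = 52.5% → the legacy line
Overall: Line 3 1753/3420 = 51.3%, the legacy line 2330/5356 = 43.5% → Line 3
The legacy line wins each shift group but Line 3 wins overall — the comparison reverses. The legacy line's units skew toward night shift, which has a lower base rate.

No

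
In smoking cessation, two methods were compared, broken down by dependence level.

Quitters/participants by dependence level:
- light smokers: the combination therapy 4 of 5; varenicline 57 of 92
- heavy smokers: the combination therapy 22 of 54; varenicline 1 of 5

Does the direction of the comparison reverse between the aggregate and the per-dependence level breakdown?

Light smokers: the combination therapy 4/5 = 80.0%, varenicline 57/92 = 62.0% → the combination therapy
Heavy smokers: the combination therapy 22/54 = 40.7%, varenicline 1/5 = 20.0% → the combination therapy
Overall: the combination therapy 26/59 = 44.1%, varenicline 58/97 = 59.8% → varenicline
The combination therapy wins each dependence group but varenicline wins overall — the comparison reverses. The combination therapy's participants skew toward heavy smokers, which has a lower base rate.

Yes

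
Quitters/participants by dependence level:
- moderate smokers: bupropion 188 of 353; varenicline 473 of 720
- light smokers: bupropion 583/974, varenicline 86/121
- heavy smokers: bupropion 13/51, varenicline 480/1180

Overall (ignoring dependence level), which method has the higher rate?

bupropion

Moderate smokers: bupropion 188/353 = 53.3%, varenicline 473/720 = 65.7% → varenicline
Light smokers: bupropion 583/974 = 59.9%, varenicline 86/121 = 71.1% → varenicline
Heavy smokers: bupropion 13/51 = 25.5%, varenicline 480/1180 = 40.7% → varenicline
Overall: bupropion 784/1378 = 56.9%, varenicline 1039/2021 = 51.4% → bupropion
(Varenicline wins every dependence group but bupropion wins overall — varenicline's participants skew toward the low-rate heavy smokers group.)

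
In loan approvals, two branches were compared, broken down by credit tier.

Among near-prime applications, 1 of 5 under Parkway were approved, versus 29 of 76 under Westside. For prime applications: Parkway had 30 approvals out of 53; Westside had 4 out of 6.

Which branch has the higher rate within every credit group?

Near-prime: Parkway 1/5 = 20.0%, Westside 29/76 = 38.2% → Westside
Prime: Parkway 30/53 = 56.6%, Westside 4/6 = 66.7% → Westside
Westside has the higher rate in both groups.

Westside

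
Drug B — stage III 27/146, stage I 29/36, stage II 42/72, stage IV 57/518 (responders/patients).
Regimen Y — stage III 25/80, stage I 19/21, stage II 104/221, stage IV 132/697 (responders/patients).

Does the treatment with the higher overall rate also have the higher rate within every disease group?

Stage III: Drug B 27/146 = 18.5%, Regimen Y 25/80 = 31.2% → Regimen Y
Stage I: Drug B 29/36 = 80.6%, Regimen Y 19/21 = 90.5% → Regimen Y
Stage II: Drug B 42/72 = 58.3%, Regimen Y 104/221 = 47.1% → Drug B
Stage IV: Drug B 57/518 = 11.0%, Regimen Y 132/697 = 18.9% → Regimen Y
Overall: Drug B 155/772 = 20.1%, Regimen Y 280/1019 = 27.5% → Regimen Y
Neither sweeps: Drug B wins 1 of 4 groups, Regimen Y wins 3. Regimen Y wins overall but not every group — no Simpson reversal.

No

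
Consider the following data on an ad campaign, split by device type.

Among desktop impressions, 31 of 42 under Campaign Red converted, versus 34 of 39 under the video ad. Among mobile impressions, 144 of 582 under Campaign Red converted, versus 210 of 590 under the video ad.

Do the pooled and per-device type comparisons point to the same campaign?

Desktop: Campaign Red 31/42 = 73.8%, the video ad 34/39 = 87.2% → the video ad
Mobile: Campaign Red 144/582 = 24.7%, the video ad 210/590 = 35.6% → the video ad
Overall: Campaign Red 175/624 = 28.0%, the video ad 244/629 = 38.8% → the video ad
The video ad wins overall and in every device group — no reversal.

Yes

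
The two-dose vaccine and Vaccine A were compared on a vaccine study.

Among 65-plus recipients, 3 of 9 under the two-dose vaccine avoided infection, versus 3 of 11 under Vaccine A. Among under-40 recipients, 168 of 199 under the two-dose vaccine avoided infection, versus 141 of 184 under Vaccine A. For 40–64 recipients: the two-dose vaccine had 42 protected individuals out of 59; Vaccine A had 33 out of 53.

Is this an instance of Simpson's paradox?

65-plus: the two-dose vaccine 3/9 = 33.3%, Vaccine A 3/11 = 27.3% → the two-dose vaccine
Under-40: the two-dose vaccine 168/199 = 84.4%, Vaccine A 141/184 = 76.6% → the two-dose vaccine
40–64: the two-dose vaccine 42/59 = 71.2%, Vaccine A 33/53 = 62.3% → the two-dose vaccine
Overall: the two-dose vaccine 213/267 = 79.8%, Vaccine A 177/248 = 71.4% → the two-dose vaccine
The two-dose vaccine wins overall and in every age group — no reversal.

No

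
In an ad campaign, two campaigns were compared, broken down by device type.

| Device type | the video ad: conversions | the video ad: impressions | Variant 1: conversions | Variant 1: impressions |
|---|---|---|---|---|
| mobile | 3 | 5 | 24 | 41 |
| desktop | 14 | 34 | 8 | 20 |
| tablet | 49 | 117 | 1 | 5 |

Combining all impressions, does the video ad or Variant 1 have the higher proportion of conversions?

Variant 1

Mobile: the video ad 3/5 = 60.0%, Variant 1 24/41 = 58.5% → the video ad
Desktop: the video ad 14/34 = 41.2%, Variant 1 8/20 = 40.0% → the video ad
Tablet: the video ad 49/117 = 41.9%, Variant 1 1/5 = 20.0% → the video ad
Overall: the video ad 66/156 = 42.3%, Variant 1 33/66 = 50.0% → Variant 1
(The video ad wins every device group but Variant 1 wins overall — the video ad's impressions skew toward the low-rate tablet group.)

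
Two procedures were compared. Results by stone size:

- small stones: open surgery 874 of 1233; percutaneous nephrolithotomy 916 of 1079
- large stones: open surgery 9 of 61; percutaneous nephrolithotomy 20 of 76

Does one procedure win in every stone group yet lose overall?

Small stones: open surgery 874/1233 = 70.9%, percutaneous nephrolithotomy 916/1079 = 84.9% → percutaneous nephrolithotomy
Large stones: open surgery 9/61 = 14.8%, percutaneous nephrolithotomy 20/76 = 26.3% → percutaneous nephrolithotomy
Overall: open surgery 883/1294 = 68.2%, percutaneous nephrolithotomy 936/1155 = 81.0% → percutaneous nephrolithotomy
Percutaneous nephrolithotomy wins overall and in every stone group — no reversal.

No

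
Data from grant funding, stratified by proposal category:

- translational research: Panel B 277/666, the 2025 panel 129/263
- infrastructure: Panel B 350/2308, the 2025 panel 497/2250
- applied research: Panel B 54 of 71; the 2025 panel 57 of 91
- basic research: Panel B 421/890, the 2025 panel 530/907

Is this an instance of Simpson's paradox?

Translational research: Panel B 277/666 = 41.6%, the 2025 panel 129/263 = 49.0% → the 2025 panel
Infrastructure: Panel B 350/2308 = 15.2%, the 2025 panel 497/2250 = 22.1% → the 2025 panel
Applied research: Panel B 54/71 = 76.1%, the 2025 panel 57/91 = 62.6% → Panel B
Basic research: Panel B 421/890 = 47.3%, the 2025 panel 530/907 = 58.4% → the 2025 panel
Overall: Panel B 1102/3935 = 28.0%, the 2025 panel 1213/3511 = 34.5% → the 2025 panel
Neither sweeps: Panel B wins 1 of 4 groups, the 2025 panel wins 3. The 2025 panel wins overall but not every group — no Simpson reversal.

No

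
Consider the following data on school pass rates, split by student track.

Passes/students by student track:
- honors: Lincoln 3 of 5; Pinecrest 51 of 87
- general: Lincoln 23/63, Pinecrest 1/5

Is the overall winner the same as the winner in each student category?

Honors: Lincoln 3/5 = 60.0%, Pinecrest 51/87 = 58.6% → Lincoln
General: Lincoln 23/63 = 36.5%, Pinecrest 1/5 = 20.0% → Lincoln
Overall: Lincoln 26/68 = 38.2%, Pinecrest 52/92 = 56.5% → Pinecrest
Lincoln wins each student group but Pinecrest wins overall — the comparison reverses. Lincoln's students skew toward general, which has a lower base rate.

No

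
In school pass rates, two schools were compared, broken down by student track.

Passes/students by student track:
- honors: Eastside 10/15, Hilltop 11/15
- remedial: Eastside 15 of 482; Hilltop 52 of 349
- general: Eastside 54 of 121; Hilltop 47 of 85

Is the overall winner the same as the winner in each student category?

Yes

Honors: Eastside 10/15 = 66.7%, Hilltop 11/15 = 73.3% → Hilltop
Remedial: Eastside 15/482 = 3.1%, Hilltop 52/349 = 14.9% → Hilltop
General: Eastside 54/121 = 44.6%, Hilltop 47/85 = 55.3% → Hilltop
Overall: Eastside 79/618 = 12.8%, Hilltop 110/449 = 24.5% → Hilltop
Hilltop wins overall and in every student group — no reversal.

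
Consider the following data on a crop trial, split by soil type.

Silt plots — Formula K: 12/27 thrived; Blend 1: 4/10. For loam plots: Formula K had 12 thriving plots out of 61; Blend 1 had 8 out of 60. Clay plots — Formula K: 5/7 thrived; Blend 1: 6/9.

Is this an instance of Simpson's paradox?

No

Silt: Formula K 12/27 = 44.4%, Blend 1 4/10 = 40.0% → Formula K
Loam: Formula K 12/61 = 19.7%, Blend 1 8/60 = 13.3% → Formula K
Clay: Formula K 5/7 = 71.4%, Blend 1 6/9 = 66.7% → Formula K
Overall: Formula K 29/95 = 30.5%, Blend 1 18/79 = 22.8% → Formula K
Formula K wins overall and in every soil group — no reversal.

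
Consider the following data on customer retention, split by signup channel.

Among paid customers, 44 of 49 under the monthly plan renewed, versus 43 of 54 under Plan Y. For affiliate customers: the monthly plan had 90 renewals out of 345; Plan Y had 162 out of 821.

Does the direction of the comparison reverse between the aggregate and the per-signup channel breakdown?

Paid: the monthly plan 44/49 = 89.8%, Plan Y 43/54 = 79.6% → the monthly plan
Affiliate: the monthly plan 90/345 = 26.1%, Plan Y 162/821 = 19.7% → the monthly plan
Overall: the monthly plan 134/394 = 34.0%, Plan Y 205/875 = 23.4% → the monthly plan
The monthly plan wins overall and in every signup group — no reversal.

No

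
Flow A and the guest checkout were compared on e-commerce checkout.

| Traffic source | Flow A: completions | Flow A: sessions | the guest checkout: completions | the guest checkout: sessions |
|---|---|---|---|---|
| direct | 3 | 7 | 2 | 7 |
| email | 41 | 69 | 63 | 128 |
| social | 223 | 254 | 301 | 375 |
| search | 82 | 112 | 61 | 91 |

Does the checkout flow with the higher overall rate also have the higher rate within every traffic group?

Yes

Direct: Flow A 3/7 = 42.9%, the guest checkout 2/7 = 28.6% → Flow A
Email: Flow A 41/69 = 59.4%, the guest checkout 63/128 = 49.2% → Flow A
Social: Flow A 223/254 = 87.8%, the guest checkout 301/375 = 80.3% → Flow A
Search: Flow A 82/112 = 73.2%, the guest checkout 61/91 = 67.0% → Flow A
Overall: Flow A 349/442 = 79.0%, the guest checkout 427/601 = 71.0% → Flow A
Flow A wins overall and in every traffic group — no reversal.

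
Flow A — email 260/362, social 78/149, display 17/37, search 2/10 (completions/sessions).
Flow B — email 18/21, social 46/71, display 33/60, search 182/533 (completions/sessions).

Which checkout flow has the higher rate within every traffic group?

Flow B

Email: Flow A 260/362 = 71.8%, Flow B 18/21 = 85.7% → Flow B
Social: Flow A 78/149 = 52.3%, Flow B 46/71 = 64.8% → Flow B
Display: Flow A 17/37 = 45.9%, Flow B 33/60 = 55.0% → Flow B
Search: Flow A 2/10 = 20.0%, Flow B 182/533 = 34.1% → Flow B
Flow B has the higher rate in all 4 groups.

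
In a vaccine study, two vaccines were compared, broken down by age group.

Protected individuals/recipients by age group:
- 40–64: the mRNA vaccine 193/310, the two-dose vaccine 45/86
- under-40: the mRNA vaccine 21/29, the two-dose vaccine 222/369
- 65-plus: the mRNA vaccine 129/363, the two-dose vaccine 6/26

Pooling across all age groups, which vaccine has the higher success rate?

40–64: the mRNA vaccine 193/310 = 62.3%, the two-dose vaccine 45/86 = 52.3% → the mRNA vaccine
Under-40: the mRNA vaccine 21/29 = 72.4%, the two-dose vaccine 222/369 = 60.2% → the mRNA vaccine
65-plus: the mRNA vaccine 129/363 = 35.5%, the two-dose vaccine 6/26 = 23.1% → the mRNA vaccine
Overall: the mRNA vaccine 343/702 = 48.9%, the two-dose vaccine 273/481 = 56.8% → the two-dose vaccine
(The mRNA vaccine wins every age group but the two-dose vaccine wins overall — the mRNA vaccine's recipients skew toward the low-rate 65-plus group.)

the two-dose vaccine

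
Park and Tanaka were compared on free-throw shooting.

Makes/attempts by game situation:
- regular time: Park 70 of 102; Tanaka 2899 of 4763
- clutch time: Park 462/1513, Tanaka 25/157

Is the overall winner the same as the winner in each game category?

Regular time: Park 70/102 = 68.6%, Tanaka 2899/4763 = 60.9% → Park
Clutch time: Park 462/1513 = 30.5%, Tanaka 25/157 = 15.9% → Park
Overall: Park 532/1615 = 32.9%, Tanaka 2924/4920 = 59.4% → Tanaka
Park wins each game group but Tanaka wins overall — the comparison reverses. Park's attempts skew toward clutch time, which has a lower base rate.

No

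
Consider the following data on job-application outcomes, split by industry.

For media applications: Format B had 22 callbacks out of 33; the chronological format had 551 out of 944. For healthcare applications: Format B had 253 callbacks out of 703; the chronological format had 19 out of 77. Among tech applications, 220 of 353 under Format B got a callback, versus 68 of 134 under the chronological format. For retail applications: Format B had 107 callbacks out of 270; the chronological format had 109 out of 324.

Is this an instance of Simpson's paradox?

Media: Format B 22/33 = 66.7%, the chronological format 551/944 = 58.4% → Format B
Healthcare: Format B 253/703 = 36.0%, the chronological format 19/77 = 24.7% → Format B
Tech: Format B 220/353 = 62.3%, the chronological format 68/134 = 50.7% → Format B
Retail: Format B 107/270 = 39.6%, the chronological format 109/324 = 33.6% → Format B
Overall: Format B 602/1359 = 44.3%, the chronological format 747/1479 = 50.5% → the chronological format
Format B wins each industry group but the chronological format wins overall — the comparison reverses. Format B's applications skew toward healthcare, which has a lower base rate.

Yes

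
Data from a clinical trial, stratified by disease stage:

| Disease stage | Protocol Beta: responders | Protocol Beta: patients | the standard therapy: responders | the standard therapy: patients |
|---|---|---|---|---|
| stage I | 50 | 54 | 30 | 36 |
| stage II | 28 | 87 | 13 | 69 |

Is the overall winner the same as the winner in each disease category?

Yes

Stage I: Protocol Beta 50/54 = 92.6%, the standard therapy 30/36 = 83.3% → Protocol Beta
Stage II: Protocol Beta 28/87 = 32.2%, the standard therapy 13/69 = 18.8% → Protocol Beta
Overall: Protocol Beta 78/141 = 55.3%, the standard therapy 43/105 = 41.0% → Protocol Beta
Protocol Beta wins overall and in every disease group — no reversal.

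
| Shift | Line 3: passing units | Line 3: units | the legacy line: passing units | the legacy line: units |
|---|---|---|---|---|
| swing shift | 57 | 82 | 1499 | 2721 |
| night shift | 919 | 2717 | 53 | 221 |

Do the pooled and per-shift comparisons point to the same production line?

No

Swing shift: Line 3 57/82 = 69.5%, the legacy line 1499/2721 = 55.1% → Line 3
Night shift: Line 3 919/2717 = 33.8%, the legacy line 53/221 = 24.0% → Line 3
Overall: Line 3 976/2799 = 34.9%, the legacy line 1552/2942 = 52.8% → the legacy line
Line 3 wins each shift group but the legacy line wins overall — the comparison reverses. Line 3's units skew toward night shift, which has a lower base rate.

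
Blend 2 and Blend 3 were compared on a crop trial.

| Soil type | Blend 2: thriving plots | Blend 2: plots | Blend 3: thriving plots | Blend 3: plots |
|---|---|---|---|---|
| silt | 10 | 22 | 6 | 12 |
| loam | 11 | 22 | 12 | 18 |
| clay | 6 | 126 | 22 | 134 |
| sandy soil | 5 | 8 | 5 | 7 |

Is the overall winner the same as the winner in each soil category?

Silt: Blend 2 10/22 = 45.5%, Blend 3 6/12 = 50.0% → Blend 3
Loam: Blend 2 11/22 = 50.0%, Blend 3 12/18 = 66.7% → Blend 3
Clay: Blend 2 6/126 = 4.8%, Blend 3 22/134 = 16.4% → Blend 3
Sandy soil: Blend 2 5/8 = 62.5%, Blend 3 5/7 = 71.4% → Blend 3
Overall: Blend 2 32/178 = 18.0%, Blend 3 45/171 = 26.3% → Blend 3
Blend 3 wins overall and in every soil group — no reversal.

Yes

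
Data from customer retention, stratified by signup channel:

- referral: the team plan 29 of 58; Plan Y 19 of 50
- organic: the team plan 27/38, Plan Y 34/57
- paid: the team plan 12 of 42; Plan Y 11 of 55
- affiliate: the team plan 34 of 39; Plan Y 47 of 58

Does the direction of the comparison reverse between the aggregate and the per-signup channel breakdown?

No

Referral: the team plan 29/58 = 50.0%, Plan Y 19/50 = 38.0% → the team plan
Organic: the team plan 27/38 = 71.1%, Plan Y 34/57 = 59.6% → the team plan
Paid: the team plan 12/42 = 28.6%, Plan Y 11/55 = 20.0% → the team plan
Affiliate: the team plan 34/39 = 87.2%, Plan Y 47/58 = 81.0% → the team plan
Overall: the team plan 102/177 = 57.6%, Plan Y 111/220 = 50.5% → the team plan
The team plan wins overall and in every signup group — no reversal.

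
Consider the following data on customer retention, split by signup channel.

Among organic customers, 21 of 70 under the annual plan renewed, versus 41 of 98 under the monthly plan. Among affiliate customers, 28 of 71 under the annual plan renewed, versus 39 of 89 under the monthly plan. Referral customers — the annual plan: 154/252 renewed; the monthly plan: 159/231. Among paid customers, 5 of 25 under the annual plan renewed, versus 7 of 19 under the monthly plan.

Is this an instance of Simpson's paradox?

No

Organic: the annual plan 21/70 = 30.0%, the monthly plan 41/98 = 41.8% → the monthly plan
Affiliate: the annual plan 28/71 = 39.4%, the monthly plan 39/89 = 43.8% → the monthly plan
Referral: the annual plan 154/252 = 61.1%, the monthly plan 159/231 = 68.8% → the monthly plan
Paid: the annual plan 5/25 = 20.0%, the monthly plan 7/19 = 36.8% → the monthly plan
Overall: the annual plan 208/418 = 49.8%, the monthly plan 246/437 = 56.3% → the monthly plan
The monthly plan wins overall and in every signup group — no reversal.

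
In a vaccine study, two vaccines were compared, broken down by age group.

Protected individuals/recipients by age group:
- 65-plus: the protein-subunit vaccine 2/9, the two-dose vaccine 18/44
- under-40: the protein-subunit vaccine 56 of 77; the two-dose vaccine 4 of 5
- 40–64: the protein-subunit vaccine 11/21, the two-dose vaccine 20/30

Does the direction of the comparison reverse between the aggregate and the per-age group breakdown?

65-plus: the protein-subunit vaccine 2/9 = 22.2%, the two-dose vaccine 18/44 = 40.9% → the two-dose vaccine
Under-40: the protein-subunit vaccine 56/77 = 72.7%, the two-dose vaccine 4/5 = 80.0% → the two-dose vaccine
40–64: the protein-subunit vaccine 11/21 = 52.4%, the two-dose vaccine 20/30 = 66.7% → the two-dose vaccine
Overall: the protein-subunit vaccine 69/107 = 64.5%, the two-dose vaccine 42/79 = 53.2% → the protein-subunit vaccine
The two-dose vaccine wins each age group but the protein-subunit vaccine wins overall — the comparison reverses. The two-dose vaccine's recipients skew toward 65-plus, which has a lower base rate.

Yes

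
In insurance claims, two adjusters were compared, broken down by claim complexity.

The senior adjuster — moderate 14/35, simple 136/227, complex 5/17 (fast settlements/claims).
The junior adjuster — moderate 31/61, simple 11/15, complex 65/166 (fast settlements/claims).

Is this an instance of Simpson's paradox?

Moderate: the senior adjuster 14/35 = 40.0%, the junior adjuster 31/61 = 50.8% → the junior adjuster
Simple: the senior adjuster 136/227 = 59.9%, the junior adjuster 11/15 = 73.3% → the junior adjuster
Complex: the senior adjuster 5/17 = 29.4%, the junior adjuster 65/166 = 39.2% → the junior adjuster
Overall: the senior adjuster 155/279 = 55.6%, the junior adjuster 107/242 = 44.2% → the senior adjuster
The junior adjuster wins each claim group but the senior adjuster wins overall — the comparison reverses. The junior adjuster's claims skew toward complex, which has a lower base rate.

Yes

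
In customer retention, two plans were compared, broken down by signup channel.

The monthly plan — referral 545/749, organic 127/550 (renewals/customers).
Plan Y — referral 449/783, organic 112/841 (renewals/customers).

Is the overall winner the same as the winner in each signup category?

Yes

Referral: the monthly plan 545/749 = 72.8%, Plan Y 449/783 = 57.3% → the monthly plan
Organic: the monthly plan 127/550 = 23.1%, Plan Y 112/841 = 13.3% → the monthly plan
Overall: the monthly plan 672/1299 = 51.7%, Plan Y 561/1624 = 34.5% → the monthly plan
The monthly plan wins overall and in every signup group — no reversal.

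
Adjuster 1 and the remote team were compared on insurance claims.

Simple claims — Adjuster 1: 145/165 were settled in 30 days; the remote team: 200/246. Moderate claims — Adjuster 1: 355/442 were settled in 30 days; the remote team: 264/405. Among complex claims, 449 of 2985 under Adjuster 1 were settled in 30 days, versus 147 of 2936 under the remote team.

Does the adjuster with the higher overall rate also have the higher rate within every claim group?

Yes

Simple: Adjuster 1 145/165 = 87.9%, the remote team 200/246 = 81.3% → Adjuster 1
Moderate: Adjuster 1 355/442 = 80.3%, the remote team 264/405 = 65.2% → Adjuster 1
Complex: Adjuster 1 449/2985 = 15.0%, the remote team 147/2936 = 5.0% → Adjuster 1
Overall: Adjuster 1 949/3592 = 26.4%, the remote team 611/3587 = 17.0% → Adjuster 1
Adjuster 1 wins overall and in every claim group — no reversal.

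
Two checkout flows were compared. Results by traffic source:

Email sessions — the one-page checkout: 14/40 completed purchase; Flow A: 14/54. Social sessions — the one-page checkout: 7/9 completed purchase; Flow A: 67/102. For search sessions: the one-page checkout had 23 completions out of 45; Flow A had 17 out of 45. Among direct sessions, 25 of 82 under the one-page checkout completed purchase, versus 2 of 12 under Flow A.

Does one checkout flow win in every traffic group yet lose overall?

Email: the one-page checkout 14/40 = 35.0%, Flow A 14/54 = 25.9% → the one-page checkout
Social: the one-page checkout 7/9 = 77.8%, Flow A 67/102 = 65.7% → the one-page checkout
Search: the one-page checkout 23/45 = 51.1%, Flow A 17/45 = 37.8% → the one-page checkout
Direct: the one-page checkout 25/82 = 30.5%, Flow A 2/12 = 16.7% → the one-page checkout
Overall: the one-page checkout 69/176 = 39.2%, Flow A 100/213 = 46.9% → Flow A
The one-page checkout wins each traffic group but Flow A wins overall — the comparison reverses. The one-page checkout's sessions skew toward direct, which has a lower base rate.

Yes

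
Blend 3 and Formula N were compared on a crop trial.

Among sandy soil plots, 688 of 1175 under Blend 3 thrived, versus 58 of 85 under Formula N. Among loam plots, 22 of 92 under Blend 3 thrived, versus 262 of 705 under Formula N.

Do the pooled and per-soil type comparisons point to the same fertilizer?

No

Sandy soil: Blend 3 688/1175 = 58.6%, Formula N 58/85 = 68.2% → Formula N
Loam: Blend 3 22/92 = 23.9%, Formula N 262/705 = 37.2% → Formula N
Overall: Blend 3 710/1267 = 56.0%, Formula N 320/790 = 40.5% → Blend 3
Formula N wins each soil group but Blend 3 wins overall — the comparison reverses. Formula N's plots skew toward loam, which has a lower base rate.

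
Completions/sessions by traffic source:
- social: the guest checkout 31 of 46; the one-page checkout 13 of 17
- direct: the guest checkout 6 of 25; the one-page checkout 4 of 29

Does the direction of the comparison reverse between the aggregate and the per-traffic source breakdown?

No

Social: the guest checkout 31/46 = 67.4%, the one-page checkout 13/17 = 76.5% → the one-page checkout
Direct: the guest checkout 6/25 = 24.0%, the one-page checkout 4/29 = 13.8% → the guest checkout
Overall: the guest checkout 37/71 = 52.1%, the one-page checkout 17/46 = 37.0% → the guest checkout
Neither sweeps: the guest checkout wins 1 of 2 groups, the one-page checkout wins 1. The guest checkout wins overall but not every group — no Simpson reversal.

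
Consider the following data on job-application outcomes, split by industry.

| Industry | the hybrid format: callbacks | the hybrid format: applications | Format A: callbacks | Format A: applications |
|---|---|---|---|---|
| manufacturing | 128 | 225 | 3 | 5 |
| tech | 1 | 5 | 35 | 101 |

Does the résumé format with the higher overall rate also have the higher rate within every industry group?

No

Manufacturing: the hybrid format 128/225 = 56.9%, Format A 3/5 = 60.0% → Format A
Tech: the hybrid format 1/5 = 20.0%, Format A 35/101 = 34.7% → Format A
Overall: the hybrid format 129/230 = 56.1%, Format A 38/106 = 35.8% → the hybrid format
Format A wins each industry group but the hybrid format wins overall — the comparison reverses. Format A's applications skew toward tech, which has a lower base rate.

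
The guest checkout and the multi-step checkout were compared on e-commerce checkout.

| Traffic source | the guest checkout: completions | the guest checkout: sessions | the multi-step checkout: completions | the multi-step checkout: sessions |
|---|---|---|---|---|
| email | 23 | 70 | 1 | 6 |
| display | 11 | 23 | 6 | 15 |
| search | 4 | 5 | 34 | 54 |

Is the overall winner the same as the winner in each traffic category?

Email: the guest checkout 23/70 = 32.9%, the multi-step checkout 1/6 = 16.7% → the guest checkout
Display: the guest checkout 11/23 = 47.8%, the multi-step checkout 6/15 = 40.0% → the guest checkout
Search: the guest checkout 4/5 = 80.0%, the multi-step checkout 34/54 = 63.0% → the guest checkout
Overall: the guest checkout 38/98 = 38.8%, the multi-step checkout 41/75 = 54.7% → the multi-step checkout
The guest checkout wins each traffic group but the multi-step checkout wins overall — the comparison reverses. The guest checkout's sessions skew toward email, which has a lower base rate.

No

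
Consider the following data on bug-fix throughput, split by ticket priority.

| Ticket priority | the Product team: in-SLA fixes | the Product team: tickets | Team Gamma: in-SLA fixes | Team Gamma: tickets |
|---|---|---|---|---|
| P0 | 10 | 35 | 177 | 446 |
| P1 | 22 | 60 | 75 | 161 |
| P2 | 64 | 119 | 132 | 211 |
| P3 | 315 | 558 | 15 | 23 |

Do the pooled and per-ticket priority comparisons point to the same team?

No

P0: the Product team 10/35 = 28.6%, Team Gamma 177/446 = 39.7% → Team Gamma
P1: the Product team 22/60 = 36.7%, Team Gamma 75/161 = 46.6% → Team Gamma
P2: the Product team 64/119 = 53.8%, Team Gamma 132/211 = 62.6% → Team Gamma
P3: the Product team 315/558 = 56.5%, Team Gamma 15/23 = 65.2% → Team Gamma
Overall: the Product team 411/772 = 53.2%, Team Gamma 399/841 = 47.4% → the Product team
Team Gamma wins each ticket group but the Product team wins overall — the comparison reverses. Team Gamma's tickets skew toward P0, which has a lower base rate.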